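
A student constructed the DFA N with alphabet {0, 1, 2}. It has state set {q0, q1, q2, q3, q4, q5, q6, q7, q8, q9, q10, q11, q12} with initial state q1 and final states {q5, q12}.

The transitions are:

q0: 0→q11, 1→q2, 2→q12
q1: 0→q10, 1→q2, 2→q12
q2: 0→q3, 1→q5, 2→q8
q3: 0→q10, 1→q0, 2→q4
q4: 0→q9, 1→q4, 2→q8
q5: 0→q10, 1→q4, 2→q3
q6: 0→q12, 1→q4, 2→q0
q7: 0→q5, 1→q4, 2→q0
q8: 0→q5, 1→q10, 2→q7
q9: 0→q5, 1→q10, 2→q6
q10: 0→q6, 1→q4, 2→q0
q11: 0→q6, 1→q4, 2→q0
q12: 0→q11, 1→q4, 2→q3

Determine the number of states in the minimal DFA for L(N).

P0 = {q5,q12} | {q0,q1,q2,q3,q4,q6,q7,q8,q9,q10,q11}.
Refine {q0,q1,q2,q3,q4,q6,q7,q8,q9,q10,q11} on symbol 0: members go to different blocks, giving {q0,q1,q2,q3,q4,q10,q11} and {q6,q7,q8,q9}.
On input 0, block {q0,q1,q2,q3,q4,q10,q11} splits into {q0,q1,q2,q3} and {q4,q10,q11}.
Split {q0,q1,q2,q3} by δ(·,0) → {q0,q1,q3} and {q2}.
Refine {q0,q1,q3} on symbol 1: members go to different blocks, giving {q0,q1} and {q3}.
On input 2, block {q6,q7,q8,q9} splits into {q6,q7} and {q8,q9}.
On input 0, block {q4,q10,q11} splits into {q10,q11} and {q4}.
No further refinement is possible. Final partition (8 blocks): {q5,q12} | {q0,q1} | {q6,q7} | {q10,q11} | {q2} | {q3} | {q8,q9} | {q4}.

8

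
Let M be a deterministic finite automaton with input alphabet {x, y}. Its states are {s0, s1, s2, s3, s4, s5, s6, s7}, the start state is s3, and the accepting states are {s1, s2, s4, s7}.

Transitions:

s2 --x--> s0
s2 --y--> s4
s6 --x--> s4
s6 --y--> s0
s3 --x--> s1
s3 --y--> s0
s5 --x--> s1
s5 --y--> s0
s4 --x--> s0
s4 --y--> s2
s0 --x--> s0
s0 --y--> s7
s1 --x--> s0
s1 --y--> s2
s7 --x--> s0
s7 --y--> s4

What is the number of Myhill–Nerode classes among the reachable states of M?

3

First remove the unreachable states {s5,s6}; 6 states remain.
Initial partition by acceptance: {s1,s2,s4,s7} | {s0,s3}.
Split {s0,s3} by δ(·,x) → {s0} and {s3}.
No further refinement is possible. Final partition (3 blocks): {s1,s2,s4,s7} | {s0} | {s3}.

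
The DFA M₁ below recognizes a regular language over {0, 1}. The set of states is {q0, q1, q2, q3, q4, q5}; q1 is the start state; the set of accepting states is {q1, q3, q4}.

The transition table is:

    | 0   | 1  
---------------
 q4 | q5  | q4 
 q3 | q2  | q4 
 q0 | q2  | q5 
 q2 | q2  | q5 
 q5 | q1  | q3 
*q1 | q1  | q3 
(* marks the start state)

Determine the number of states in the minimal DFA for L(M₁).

5

States {q0} cannot be reached from the start state, so discard them.
Initial partition by acceptance: {q1,q3,q4} | {q2,q5}.
Split {q1,q3,q4} by δ(·,0) → {q3,q4} and {q1}.
On input 0, block {q2,q5} splits into {q2} and {q5}.
Split {q3,q4} by δ(·,0) → {q3} and {q4}.
The partition is now stable with 5 blocks: {q3} | {q2} | {q1} | {q5} | {q4}.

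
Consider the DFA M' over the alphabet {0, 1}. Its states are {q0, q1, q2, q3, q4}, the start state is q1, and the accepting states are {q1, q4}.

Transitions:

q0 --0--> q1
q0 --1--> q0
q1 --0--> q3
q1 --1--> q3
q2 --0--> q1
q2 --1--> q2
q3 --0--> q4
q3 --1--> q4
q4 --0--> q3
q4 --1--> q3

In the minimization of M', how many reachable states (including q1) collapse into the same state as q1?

2

Reachable states from the start: {q1,q3,q4}. Unreachable: {q0,q2} — drop them.
Start with accepting vs non-accepting: {q1,q4} | {q3}.
No further refinement is possible. Final partition (2 blocks): {q1,q4} | {q3}.
The equivalence class containing q1 is {q1,q4}, of size 2.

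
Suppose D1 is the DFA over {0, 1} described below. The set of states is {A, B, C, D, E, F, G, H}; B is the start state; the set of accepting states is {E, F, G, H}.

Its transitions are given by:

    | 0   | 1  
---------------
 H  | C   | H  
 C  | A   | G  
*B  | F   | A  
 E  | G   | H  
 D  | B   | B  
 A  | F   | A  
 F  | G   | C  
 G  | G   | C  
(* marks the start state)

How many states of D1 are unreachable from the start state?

3

No path from B leads to D, E, H; the other 5 states are all reachable.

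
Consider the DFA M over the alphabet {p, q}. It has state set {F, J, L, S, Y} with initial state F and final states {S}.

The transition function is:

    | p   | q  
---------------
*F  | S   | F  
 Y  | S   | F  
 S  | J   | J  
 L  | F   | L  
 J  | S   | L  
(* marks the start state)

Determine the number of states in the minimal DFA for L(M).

4

First remove the unreachable states {Y}; 4 states remain.
Start with accepting vs non-accepting: {S} | {F,J,L}.
Split {F,J,L} by δ(·,p) → {F,J} and {L}.
Refine {F,J} on symbol q: members go to different blocks, giving {F} and {J}.
Stable partition: {S} | {F} | {L} | {J} — 4 equivalence classes.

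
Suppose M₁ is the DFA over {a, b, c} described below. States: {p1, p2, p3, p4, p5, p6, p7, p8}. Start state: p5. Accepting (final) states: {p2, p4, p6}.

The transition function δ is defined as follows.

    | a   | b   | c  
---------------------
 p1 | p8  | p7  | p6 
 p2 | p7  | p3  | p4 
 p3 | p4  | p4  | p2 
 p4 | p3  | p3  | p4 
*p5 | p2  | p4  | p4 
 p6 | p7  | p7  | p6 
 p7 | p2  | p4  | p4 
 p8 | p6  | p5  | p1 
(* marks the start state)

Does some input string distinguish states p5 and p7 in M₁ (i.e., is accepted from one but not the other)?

No

First remove the unreachable states {p1,p6,p8}; 5 states remain.
Initial partition by acceptance: {p2,p4} | {p3,p5,p7}.
Stable partition: {p2,p4} | {p3,p5,p7} — 2 equivalence classes.
p5 and p7 lie in the same block of the stable partition, so they are equivalent — no string distinguishes them.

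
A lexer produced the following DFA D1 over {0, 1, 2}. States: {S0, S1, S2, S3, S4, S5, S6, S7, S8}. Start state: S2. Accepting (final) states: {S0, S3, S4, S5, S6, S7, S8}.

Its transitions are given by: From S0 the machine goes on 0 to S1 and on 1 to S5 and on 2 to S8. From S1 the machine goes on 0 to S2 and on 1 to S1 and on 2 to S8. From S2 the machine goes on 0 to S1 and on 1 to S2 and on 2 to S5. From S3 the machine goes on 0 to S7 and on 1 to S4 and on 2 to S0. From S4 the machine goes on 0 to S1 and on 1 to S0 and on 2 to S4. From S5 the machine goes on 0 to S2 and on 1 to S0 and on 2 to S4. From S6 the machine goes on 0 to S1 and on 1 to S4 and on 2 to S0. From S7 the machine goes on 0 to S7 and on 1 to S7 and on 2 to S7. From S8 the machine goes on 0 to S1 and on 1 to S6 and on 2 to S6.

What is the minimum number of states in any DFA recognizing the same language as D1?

2

Reachable states from the start: {S0,S1,S2,S4,S5,S6,S8}. Unreachable: {S3,S7} — drop them.
P0 = {S0,S4,S5,S6,S8} | {S1,S2}.
No further refinement is possible. Final partition (2 blocks): {S0,S4,S5,S6,S8} | {S1,S2}.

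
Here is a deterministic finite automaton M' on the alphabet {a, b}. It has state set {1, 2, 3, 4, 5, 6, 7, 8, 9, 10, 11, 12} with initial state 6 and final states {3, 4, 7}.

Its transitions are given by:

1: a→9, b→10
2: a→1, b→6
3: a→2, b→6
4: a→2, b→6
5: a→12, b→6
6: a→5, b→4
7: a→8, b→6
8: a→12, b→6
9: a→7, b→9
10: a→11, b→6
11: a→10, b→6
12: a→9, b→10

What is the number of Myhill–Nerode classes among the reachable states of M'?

6

States {3} cannot be reached from the start state, so discard them.
Initial partition by acceptance: {4,7} | {1,2,5,6,8,9,10,11,12}.
On input a, block {1,2,5,6,8,9,10,11,12} splits into {1,2,5,6,8,10,11,12} and {9}.
Refine {1,2,5,6,8,10,11,12} on symbol a: members go to different blocks, giving {2,5,6,8,10,11} and {1,12}.
Split {2,5,6,8,10,11} by δ(·,a) → {2,5,8} and {6,10,11}.
Refine {6,10,11} on symbol a: members go to different blocks, giving {10,11} and {6}.
The partition is now stable with 6 blocks: {4,7} | {2,5,8} | {9} | {1,12} | {10,11} | {6}.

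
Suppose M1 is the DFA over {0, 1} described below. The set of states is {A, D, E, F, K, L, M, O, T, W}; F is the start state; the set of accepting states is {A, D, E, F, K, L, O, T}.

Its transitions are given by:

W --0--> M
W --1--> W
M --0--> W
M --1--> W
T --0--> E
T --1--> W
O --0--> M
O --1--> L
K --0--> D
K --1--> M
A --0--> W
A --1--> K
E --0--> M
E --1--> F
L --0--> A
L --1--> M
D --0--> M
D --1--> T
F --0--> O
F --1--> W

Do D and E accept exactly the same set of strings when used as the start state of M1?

Yes

Every state is reachable, so we keep all 10.
P0 = {A,D,E,F,K,L,O,T} | {M,W}.
Split {A,D,E,F,K,L,O,T} by δ(·,0) → {F,K,L,T} and {A,D,E,O}.
The partition is now stable with 3 blocks: {F,K,L,T} | {M,W} | {A,D,E,O}.
D and E lie in the same block of the stable partition, so they are equivalent — no string distinguishes them.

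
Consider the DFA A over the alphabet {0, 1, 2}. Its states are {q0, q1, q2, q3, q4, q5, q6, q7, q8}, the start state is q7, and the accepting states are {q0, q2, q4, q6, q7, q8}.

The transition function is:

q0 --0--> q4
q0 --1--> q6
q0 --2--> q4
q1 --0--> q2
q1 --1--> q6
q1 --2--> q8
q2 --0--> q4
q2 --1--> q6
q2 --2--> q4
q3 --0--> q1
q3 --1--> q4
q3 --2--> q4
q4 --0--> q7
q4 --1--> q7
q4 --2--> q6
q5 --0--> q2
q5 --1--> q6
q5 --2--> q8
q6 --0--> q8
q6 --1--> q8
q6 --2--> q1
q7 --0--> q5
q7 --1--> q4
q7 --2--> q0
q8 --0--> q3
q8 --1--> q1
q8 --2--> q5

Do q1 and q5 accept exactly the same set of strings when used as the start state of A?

Yes

All states are reachable from the start state.
P0 = {q0,q2,q4,q6,q7,q8} | {q1,q3,q5}.
Split {q0,q2,q4,q6,q7,q8} by δ(·,0) → {q0,q2,q4,q6} and {q7,q8}.
Refine {q0,q2,q4,q6} on symbol 0: members go to different blocks, giving {q0,q2} and {q4,q6}.
Split {q1,q3,q5} by δ(·,0) → {q1,q5} and {q3}.
Refine {q7,q8} on symbol 0: members go to different blocks, giving {q7} and {q8}.
Split {q4,q6} by δ(·,0) → {q4} and {q6}.
No further refinement is possible. Final partition (7 blocks): {q0,q2} | {q1,q5} | {q7} | {q4} | {q3} | {q8} | {q6}.
q1 and q5 lie in the same block of the stable partition, so they are equivalent — no string distinguishes them.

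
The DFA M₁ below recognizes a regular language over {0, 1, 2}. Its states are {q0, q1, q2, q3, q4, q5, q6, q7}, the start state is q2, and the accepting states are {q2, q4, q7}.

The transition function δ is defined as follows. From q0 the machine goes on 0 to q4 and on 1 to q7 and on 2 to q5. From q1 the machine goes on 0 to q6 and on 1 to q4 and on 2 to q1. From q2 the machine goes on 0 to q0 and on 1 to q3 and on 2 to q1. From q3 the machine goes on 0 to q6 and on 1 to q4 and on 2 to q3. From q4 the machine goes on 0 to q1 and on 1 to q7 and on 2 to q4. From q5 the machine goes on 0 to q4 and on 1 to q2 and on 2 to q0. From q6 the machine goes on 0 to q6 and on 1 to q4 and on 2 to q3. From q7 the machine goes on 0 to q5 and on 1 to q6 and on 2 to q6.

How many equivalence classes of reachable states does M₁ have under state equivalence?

Every state is reachable, so we keep all 8.
Initial partition by acceptance: {q2,q4,q7} | {q0,q1,q3,q5,q6}.
Split {q2,q4,q7} by δ(·,1) → {q2,q7} and {q4}.
Split {q0,q1,q3,q5,q6} by δ(·,0) → {q1,q3,q6} and {q0,q5}.
No further refinement is possible. Final partition (4 blocks): {q2,q7} | {q1,q3,q6} | {q4} | {q0,q5}.

4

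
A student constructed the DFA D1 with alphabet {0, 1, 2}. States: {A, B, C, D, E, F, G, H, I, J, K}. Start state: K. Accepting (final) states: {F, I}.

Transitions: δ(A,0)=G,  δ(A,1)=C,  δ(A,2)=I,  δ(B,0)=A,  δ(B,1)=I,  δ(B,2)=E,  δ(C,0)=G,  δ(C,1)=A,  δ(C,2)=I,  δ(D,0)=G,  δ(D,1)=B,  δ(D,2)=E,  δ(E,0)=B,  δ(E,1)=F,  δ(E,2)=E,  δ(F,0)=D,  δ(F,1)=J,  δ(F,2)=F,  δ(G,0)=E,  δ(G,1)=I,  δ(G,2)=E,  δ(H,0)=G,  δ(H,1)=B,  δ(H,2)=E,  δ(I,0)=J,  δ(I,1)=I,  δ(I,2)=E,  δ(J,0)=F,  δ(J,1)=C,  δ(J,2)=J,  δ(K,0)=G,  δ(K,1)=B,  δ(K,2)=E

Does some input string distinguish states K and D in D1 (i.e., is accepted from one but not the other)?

No

Reachable states from the start: {A,B,C,D,E,F,G,I,J,K}. Unreachable: {H} — drop them.
P0 = {F,I} | {A,B,C,D,E,G,J,K}.
Split {F,I} by δ(·,1) → {F} and {I}.
Refine {A,B,C,D,E,G,J,K} on symbol 0: members go to different blocks, giving {A,B,C,D,E,G,K} and {J}.
Split {A,B,C,D,E,G,K} by δ(·,1) → {A,C,D,K} and {B,G} and {E}.
Split {A,C,D,K} by δ(·,1) → {A,C} and {D,K}.
Refine {B,G} on symbol 0: members go to different blocks, giving {B} and {G}.
The partition is now stable with 8 blocks: {F} | {A,C} | {I} | {J} | {B} | {E} | {D,K} | {G}.
K and D lie in the same block of the stable partition, so they are equivalent — no string distinguishes them.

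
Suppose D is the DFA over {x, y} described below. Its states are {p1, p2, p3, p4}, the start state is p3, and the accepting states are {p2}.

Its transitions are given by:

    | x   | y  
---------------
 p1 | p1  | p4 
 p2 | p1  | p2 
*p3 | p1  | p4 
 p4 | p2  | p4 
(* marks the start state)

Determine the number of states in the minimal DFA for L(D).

3

Start with accepting vs non-accepting: {p2} | {p1,p3,p4}.
On input x, block {p1,p3,p4} splits into {p1,p3} and {p4}.
Stable partition: {p2} | {p1,p3} | {p4} — 3 equivalence classes.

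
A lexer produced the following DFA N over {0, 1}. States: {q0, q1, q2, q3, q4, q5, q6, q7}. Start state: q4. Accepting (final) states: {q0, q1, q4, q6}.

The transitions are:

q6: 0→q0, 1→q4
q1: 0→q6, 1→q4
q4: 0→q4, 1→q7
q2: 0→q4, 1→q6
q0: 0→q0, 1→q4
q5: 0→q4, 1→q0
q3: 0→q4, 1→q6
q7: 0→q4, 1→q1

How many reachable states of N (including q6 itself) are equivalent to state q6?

3

Reachable states from the start: {q0,q1,q4,q6,q7}. Unreachable: {q2,q3,q5} — drop them.
Start with accepting vs non-accepting: {q0,q1,q4,q6} | {q7}.
Refine {q0,q1,q4,q6} on symbol 1: members go to different blocks, giving {q0,q1,q6} and {q4}.
Stable partition: {q0,q1,q6} | {q7} | {q4} — 3 equivalence classes.
The equivalence class containing q6 is {q0,q1,q6}, of size 3.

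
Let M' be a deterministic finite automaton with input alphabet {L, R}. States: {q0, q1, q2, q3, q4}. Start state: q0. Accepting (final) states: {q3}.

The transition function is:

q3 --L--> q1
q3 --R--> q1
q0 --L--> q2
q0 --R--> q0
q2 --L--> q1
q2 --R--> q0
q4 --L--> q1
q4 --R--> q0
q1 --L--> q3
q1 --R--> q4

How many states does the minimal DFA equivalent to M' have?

Every state is reachable, so we keep all 5.
P0 = {q3} | {q0,q1,q2,q4}.
Split {q0,q1,q2,q4} by δ(·,L) → {q0,q2,q4} and {q1}.
On input L, block {q0,q2,q4} splits into {q2,q4} and {q0}.
Stable partition: {q3} | {q2,q4} | {q1} | {q0} — 4 equivalence classes.

4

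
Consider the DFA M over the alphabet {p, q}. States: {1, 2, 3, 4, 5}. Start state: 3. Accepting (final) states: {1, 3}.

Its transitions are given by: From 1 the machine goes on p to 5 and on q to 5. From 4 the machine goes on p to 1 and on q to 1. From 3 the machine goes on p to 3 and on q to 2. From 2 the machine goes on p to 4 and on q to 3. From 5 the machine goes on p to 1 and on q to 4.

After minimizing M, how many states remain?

All states are reachable from the start state.
Initial partition by acceptance: {1,3} | {2,4,5}.
Split {1,3} by δ(·,p) → {1} and {3}.
Refine {2,4,5} on symbol p: members go to different blocks, giving {4,5} and {2}.
On input q, block {4,5} splits into {4} and {5}.
The partition is now stable with 5 blocks: {1} | {4} | {3} | {2} | {5}.

5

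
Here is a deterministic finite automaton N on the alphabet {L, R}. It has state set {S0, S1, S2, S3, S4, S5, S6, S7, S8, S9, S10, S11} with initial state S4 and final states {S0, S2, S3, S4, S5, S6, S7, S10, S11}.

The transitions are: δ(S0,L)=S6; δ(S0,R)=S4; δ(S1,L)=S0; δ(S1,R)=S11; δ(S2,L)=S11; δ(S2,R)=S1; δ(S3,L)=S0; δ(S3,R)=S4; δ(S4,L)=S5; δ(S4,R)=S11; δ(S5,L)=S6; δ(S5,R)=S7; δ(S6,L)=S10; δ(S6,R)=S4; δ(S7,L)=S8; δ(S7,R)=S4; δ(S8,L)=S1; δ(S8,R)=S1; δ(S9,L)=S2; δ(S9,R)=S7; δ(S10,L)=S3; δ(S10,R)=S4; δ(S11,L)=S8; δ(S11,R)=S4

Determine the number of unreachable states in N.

2

No path from S4 leads to S2, S9; the other 10 states are all reachable.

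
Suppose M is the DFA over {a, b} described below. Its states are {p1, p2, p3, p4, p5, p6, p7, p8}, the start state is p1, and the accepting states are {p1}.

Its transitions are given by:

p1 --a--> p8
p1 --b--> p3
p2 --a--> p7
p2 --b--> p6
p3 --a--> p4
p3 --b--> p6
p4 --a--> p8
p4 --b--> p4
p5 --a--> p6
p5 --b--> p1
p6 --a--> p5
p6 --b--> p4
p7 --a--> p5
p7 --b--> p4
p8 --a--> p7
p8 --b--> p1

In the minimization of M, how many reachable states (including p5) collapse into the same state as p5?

First remove the unreachable states {p2}; 7 states remain.
Initial partition by acceptance: {p1} | {p3,p4,p5,p6,p7,p8}.
Refine {p3,p4,p5,p6,p7,p8} on symbol b: members go to different blocks, giving {p3,p4,p6,p7} and {p5,p8}.
On input a, block {p3,p4,p6,p7} splits into {p4,p6,p7} and {p3}.
Stable partition: {p1} | {p4,p6,p7} | {p5,p8} | {p3} — 4 equivalence classes.
The equivalence class containing p5 is {p5,p8}, of size 2.

2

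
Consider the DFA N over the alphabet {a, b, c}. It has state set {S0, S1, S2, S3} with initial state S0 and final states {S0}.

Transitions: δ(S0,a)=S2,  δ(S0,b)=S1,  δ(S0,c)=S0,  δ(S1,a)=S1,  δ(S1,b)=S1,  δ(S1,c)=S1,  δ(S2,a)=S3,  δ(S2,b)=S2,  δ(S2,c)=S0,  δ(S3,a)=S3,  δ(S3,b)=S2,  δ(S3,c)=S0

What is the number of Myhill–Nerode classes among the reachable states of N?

3

All states are reachable from the start state.
Start with accepting vs non-accepting: {S0} | {S1,S2,S3}.
On input c, block {S1,S2,S3} splits into {S2,S3} and {S1}.
No further refinement is possible. Final partition (3 blocks): {S0} | {S2,S3} | {S1}.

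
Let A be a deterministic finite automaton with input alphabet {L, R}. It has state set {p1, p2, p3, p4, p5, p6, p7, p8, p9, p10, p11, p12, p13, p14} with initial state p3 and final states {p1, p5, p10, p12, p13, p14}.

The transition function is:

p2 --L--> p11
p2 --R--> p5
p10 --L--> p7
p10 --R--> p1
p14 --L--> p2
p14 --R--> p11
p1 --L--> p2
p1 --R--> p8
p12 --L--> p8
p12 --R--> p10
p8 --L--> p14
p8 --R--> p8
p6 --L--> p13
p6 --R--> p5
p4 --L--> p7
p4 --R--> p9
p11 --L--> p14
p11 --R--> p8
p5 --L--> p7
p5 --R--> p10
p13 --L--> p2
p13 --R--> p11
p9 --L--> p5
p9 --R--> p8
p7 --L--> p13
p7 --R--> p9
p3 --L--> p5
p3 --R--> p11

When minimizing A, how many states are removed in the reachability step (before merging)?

3

Starting at p3 and following transitions, the reachable set is {p1, p2, p3, p5, p7, p8, p9, p10, p11, p13, p14}. That leaves p4, p6, p12 unreachable — 3 in total.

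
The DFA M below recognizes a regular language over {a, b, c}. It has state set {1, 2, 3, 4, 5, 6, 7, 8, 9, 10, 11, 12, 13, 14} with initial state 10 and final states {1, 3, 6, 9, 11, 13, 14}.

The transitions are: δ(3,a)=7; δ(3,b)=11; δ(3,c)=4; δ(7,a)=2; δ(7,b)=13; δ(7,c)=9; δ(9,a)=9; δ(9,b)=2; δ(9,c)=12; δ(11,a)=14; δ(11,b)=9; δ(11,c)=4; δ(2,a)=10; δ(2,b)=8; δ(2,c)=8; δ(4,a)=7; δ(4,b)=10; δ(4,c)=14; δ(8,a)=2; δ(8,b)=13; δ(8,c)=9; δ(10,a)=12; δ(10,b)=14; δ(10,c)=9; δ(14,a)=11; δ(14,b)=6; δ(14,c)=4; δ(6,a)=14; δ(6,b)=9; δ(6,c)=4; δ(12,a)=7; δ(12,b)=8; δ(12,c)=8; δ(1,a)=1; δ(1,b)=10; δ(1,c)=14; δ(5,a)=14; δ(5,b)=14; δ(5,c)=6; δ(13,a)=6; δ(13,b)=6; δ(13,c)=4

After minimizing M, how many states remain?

6

States {1,3,5} cannot be reached from the start state, so discard them.
Initial partition by acceptance: {6,9,11,13,14} | {2,4,7,8,10,12}.
On input b, block {6,9,11,13,14} splits into {6,11,13,14} and {9}.
On input b, block {6,11,13,14} splits into {6,11} and {13,14}.
On input b, block {2,4,7,8,10,12} splits into {2,4,12} and {7,8,10}.
Split {2,4,12} by δ(·,c) → {2,12} and {4}.
No further refinement is possible. Final partition (6 blocks): {6,11} | {2,12} | {9} | {13,14} | {7,8,10} | {4}.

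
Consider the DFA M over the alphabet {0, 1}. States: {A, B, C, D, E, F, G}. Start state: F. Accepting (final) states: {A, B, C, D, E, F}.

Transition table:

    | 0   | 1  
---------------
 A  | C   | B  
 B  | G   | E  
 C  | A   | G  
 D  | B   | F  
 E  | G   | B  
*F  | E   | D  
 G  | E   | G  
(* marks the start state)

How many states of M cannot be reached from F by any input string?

Starting at F and following transitions, the reachable set is {B, D, E, F, G}. That leaves A, C unreachable — 2 in total.

2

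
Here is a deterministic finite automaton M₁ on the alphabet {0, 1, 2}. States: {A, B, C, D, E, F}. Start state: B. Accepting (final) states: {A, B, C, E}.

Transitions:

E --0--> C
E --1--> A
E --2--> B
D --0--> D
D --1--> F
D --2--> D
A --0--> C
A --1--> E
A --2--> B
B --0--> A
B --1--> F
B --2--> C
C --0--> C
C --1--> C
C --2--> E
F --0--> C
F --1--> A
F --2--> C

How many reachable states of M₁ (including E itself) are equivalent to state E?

First remove the unreachable states {D}; 5 states remain.
Initial partition by acceptance: {A,B,C,E} | {F}.
Split {A,B,C,E} by δ(·,1) → {A,C,E} and {B}.
On input 2, block {A,C,E} splits into {A,E} and {C}.
Stable partition: {A,E} | {F} | {B} | {C} — 4 equivalence classes.
The equivalence class containing E is {A,E}, of size 2.

2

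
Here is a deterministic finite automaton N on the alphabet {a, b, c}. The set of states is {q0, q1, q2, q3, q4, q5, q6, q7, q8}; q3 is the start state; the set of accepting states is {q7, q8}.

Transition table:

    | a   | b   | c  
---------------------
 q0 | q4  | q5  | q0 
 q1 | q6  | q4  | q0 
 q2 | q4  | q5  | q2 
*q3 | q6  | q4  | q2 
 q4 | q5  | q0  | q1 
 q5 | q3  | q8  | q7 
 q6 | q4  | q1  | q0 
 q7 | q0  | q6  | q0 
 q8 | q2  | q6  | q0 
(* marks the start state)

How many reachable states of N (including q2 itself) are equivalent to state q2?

2

Initial partition by acceptance: {q7,q8} | {q0,q1,q2,q3,q4,q5,q6}.
On input b, block {q0,q1,q2,q3,q4,q5,q6} splits into {q0,q1,q2,q3,q4,q6} and {q5}.
Split {q0,q1,q2,q3,q4,q6} by δ(·,a) → {q0,q1,q2,q3,q6} and {q4}.
On input a, block {q0,q1,q2,q3,q6} splits into {q0,q2,q6} and {q1,q3}.
Refine {q0,q2,q6} on symbol b: members go to different blocks, giving {q0,q2} and {q6}.
No further refinement is possible. Final partition (6 blocks): {q7,q8} | {q0,q2} | {q5} | {q4} | {q1,q3} | {q6}.
State q2 belongs to the block {q0,q2}, which has 2 states.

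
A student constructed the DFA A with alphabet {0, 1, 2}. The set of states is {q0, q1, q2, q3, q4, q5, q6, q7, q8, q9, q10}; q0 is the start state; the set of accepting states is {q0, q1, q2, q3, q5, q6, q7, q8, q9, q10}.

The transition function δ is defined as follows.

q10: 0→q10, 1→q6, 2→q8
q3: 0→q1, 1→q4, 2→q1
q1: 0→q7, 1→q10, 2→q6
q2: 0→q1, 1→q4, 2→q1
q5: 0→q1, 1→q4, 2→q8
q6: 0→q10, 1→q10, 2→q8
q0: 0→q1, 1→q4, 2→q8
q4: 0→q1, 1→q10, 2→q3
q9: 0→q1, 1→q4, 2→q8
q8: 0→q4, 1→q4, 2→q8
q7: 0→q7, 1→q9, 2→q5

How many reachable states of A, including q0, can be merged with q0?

3

First remove the unreachable states {q2}; 10 states remain.
P0 = {q0,q1,q3,q5,q6,q7,q8,q9,q10} | {q4}.
Refine {q0,q1,q3,q5,q6,q7,q8,q9,q10} on symbol 0: members go to different blocks, giving {q0,q1,q3,q5,q6,q7,q9,q10} and {q8}.
Refine {q0,q1,q3,q5,q6,q7,q9,q10} on symbol 1: members go to different blocks, giving {q0,q3,q5,q9} and {q1,q6,q7,q10}.
On input 2, block {q0,q3,q5,q9} splits into {q0,q5,q9} and {q3}.
Split {q1,q6,q7,q10} by δ(·,1) → {q1,q6,q10} and {q7}.
Split {q1,q6,q10} by δ(·,0) → {q6,q10} and {q1}.
The partition is now stable with 7 blocks: {q0,q5,q9} | {q4} | {q8} | {q6,q10} | {q3} | {q7} | {q1}.
State q0 belongs to the block {q0,q5,q9}, which has 3 states.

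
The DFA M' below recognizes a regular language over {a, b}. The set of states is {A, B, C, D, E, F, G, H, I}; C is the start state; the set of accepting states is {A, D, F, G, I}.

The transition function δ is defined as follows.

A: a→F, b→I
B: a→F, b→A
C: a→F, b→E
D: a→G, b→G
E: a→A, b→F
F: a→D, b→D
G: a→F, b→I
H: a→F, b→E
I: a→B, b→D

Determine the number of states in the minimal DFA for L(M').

7

States {H} cannot be reached from the start state, so discard them.
P0 = {A,D,F,G,I} | {B,C,E}.
Refine {A,D,F,G,I} on symbol a: members go to different blocks, giving {A,D,F,G} and {I}.
Refine {A,D,F,G} on symbol b: members go to different blocks, giving {A,G} and {D,F}.
Refine {B,C,E} on symbol a: members go to different blocks, giving {B,C} and {E}.
Refine {B,C} on symbol b: members go to different blocks, giving {B} and {C}.
On input a, block {D,F} splits into {D} and {F}.
No further refinement is possible. Final partition (7 blocks): {A,G} | {B} | {I} | {D} | {E} | {C} | {F}.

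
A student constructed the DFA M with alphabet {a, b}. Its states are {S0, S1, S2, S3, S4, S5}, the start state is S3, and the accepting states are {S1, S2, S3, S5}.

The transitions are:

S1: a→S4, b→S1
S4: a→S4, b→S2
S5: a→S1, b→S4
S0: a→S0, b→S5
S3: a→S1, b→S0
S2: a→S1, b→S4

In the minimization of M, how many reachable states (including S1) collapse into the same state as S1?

Initial partition by acceptance: {S1,S2,S3,S5} | {S0,S4}.
Split {S1,S2,S3,S5} by δ(·,a) → {S2,S3,S5} and {S1}.
Stable partition: {S2,S3,S5} | {S0,S4} | {S1} — 3 equivalence classes.
The equivalence class containing S1 is {S1}, of size 1.

1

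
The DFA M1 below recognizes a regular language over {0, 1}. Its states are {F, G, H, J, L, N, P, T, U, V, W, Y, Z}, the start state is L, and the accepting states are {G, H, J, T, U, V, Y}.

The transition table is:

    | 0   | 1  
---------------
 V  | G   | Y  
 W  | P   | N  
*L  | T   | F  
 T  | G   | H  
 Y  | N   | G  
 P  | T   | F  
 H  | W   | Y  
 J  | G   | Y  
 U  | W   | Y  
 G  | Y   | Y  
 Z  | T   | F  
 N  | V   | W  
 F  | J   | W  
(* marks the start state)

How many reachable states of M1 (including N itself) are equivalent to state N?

2

Reachable states from the start: {F,G,H,J,L,N,P,T,V,W,Y}. Unreachable: {U,Z} — drop them.
P0 = {G,H,J,T,V,Y} | {F,L,N,P,W}.
Refine {G,H,J,T,V,Y} on symbol 0: members go to different blocks, giving {G,J,T,V} and {H,Y}.
Refine {G,J,T,V} on symbol 0: members go to different blocks, giving {J,T,V} and {G}.
Split {F,L,N,P,W} by δ(·,0) → {F,L,N,P} and {W}.
Refine {F,L,N,P} on symbol 1: members go to different blocks, giving {F,N} and {L,P}.
Refine {H,Y} on symbol 0: members go to different blocks, giving {H} and {Y}.
Refine {J,T,V} on symbol 1: members go to different blocks, giving {J,V} and {T}.
The partition is now stable with 8 blocks: {J,V} | {F,N} | {H} | {G} | {W} | {L,P} | {Y} | {T}.
State N belongs to the block {F,N}, which has 2 states.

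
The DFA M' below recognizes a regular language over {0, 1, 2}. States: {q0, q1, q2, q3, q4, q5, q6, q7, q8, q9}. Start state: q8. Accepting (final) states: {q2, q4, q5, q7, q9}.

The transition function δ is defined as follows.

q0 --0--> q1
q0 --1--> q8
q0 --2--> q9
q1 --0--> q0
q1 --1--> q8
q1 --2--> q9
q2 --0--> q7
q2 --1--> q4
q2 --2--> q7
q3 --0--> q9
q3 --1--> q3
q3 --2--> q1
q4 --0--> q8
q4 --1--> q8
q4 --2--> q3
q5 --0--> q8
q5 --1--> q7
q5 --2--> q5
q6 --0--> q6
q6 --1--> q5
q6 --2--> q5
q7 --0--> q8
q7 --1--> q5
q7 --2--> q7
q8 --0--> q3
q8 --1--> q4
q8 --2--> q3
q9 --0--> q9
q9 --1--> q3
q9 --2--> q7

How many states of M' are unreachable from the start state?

No path from q8 leads to q2, q6; the other 8 states are all reachable.

2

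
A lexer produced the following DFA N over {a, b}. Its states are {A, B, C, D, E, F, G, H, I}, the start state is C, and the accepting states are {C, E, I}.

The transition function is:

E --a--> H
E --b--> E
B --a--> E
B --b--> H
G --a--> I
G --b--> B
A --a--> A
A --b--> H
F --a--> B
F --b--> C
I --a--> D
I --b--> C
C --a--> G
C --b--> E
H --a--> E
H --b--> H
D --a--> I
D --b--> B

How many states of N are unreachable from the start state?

2

No path from C leads to A, F; the other 7 states are all reachable.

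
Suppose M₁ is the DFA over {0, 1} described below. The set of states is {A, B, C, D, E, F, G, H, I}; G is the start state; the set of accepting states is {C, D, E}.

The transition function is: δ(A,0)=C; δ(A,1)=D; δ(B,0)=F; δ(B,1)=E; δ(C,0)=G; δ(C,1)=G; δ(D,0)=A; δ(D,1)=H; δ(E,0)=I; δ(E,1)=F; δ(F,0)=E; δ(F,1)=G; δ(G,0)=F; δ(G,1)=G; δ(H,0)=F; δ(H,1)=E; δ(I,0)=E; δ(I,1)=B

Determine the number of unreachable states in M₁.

4

BFS from G reaches {B, E, F, G, I}; the 4 state(s) A, C, D, H are never visited.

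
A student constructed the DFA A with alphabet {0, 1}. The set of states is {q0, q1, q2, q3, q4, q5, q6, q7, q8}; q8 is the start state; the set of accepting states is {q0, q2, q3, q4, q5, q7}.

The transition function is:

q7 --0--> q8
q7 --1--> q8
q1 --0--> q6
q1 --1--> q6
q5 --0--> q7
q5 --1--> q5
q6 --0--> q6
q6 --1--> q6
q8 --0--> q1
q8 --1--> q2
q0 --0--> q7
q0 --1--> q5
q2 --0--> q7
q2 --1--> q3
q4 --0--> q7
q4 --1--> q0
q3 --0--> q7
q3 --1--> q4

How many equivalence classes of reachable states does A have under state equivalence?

All states are reachable from the start state.
Start with accepting vs non-accepting: {q0,q2,q3,q4,q5,q7} | {q1,q6,q8}.
Split {q0,q2,q3,q4,q5,q7} by δ(·,0) → {q0,q2,q3,q4,q5} and {q7}.
Refine {q1,q6,q8} on symbol 1: members go to different blocks, giving {q1,q6} and {q8}.
Stable partition: {q0,q2,q3,q4,q5} | {q1,q6} | {q7} | {q8} — 4 equivalence classes.

4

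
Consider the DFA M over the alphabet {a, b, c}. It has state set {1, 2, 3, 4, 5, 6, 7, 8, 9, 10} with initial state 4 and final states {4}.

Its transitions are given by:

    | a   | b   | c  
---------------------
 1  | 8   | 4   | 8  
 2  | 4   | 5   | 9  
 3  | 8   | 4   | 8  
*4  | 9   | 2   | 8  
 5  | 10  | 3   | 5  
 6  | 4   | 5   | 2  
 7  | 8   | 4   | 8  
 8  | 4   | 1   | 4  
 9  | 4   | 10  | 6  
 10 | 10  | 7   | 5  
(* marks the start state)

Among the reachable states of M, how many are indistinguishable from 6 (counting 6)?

3

P0 = {4} | {1,2,3,5,6,7,8,9,10}.
Split {1,2,3,5,6,7,8,9,10} by δ(·,a) → {1,3,5,7,10} and {2,6,8,9}.
Split {1,3,5,7,10} by δ(·,a) → {1,3,7} and {5,10}.
On input b, block {2,6,8,9} splits into {2,6,9} and {8}.
Stable partition: {4} | {1,3,7} | {2,6,9} | {5,10} | {8} — 5 equivalence classes.
The equivalence class containing 6 is {2,6,9}, of size 3.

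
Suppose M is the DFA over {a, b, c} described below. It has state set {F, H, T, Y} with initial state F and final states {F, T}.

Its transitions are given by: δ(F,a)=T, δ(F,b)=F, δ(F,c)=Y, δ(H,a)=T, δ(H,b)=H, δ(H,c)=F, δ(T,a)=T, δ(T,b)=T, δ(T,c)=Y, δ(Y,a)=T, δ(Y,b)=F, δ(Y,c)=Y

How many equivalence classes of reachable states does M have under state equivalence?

2

Reachable states from the start: {F,T,Y}. Unreachable: {H} — drop them.
Start with accepting vs non-accepting: {F,T} | {Y}.
The partition is now stable with 2 blocks: {F,T} | {Y}.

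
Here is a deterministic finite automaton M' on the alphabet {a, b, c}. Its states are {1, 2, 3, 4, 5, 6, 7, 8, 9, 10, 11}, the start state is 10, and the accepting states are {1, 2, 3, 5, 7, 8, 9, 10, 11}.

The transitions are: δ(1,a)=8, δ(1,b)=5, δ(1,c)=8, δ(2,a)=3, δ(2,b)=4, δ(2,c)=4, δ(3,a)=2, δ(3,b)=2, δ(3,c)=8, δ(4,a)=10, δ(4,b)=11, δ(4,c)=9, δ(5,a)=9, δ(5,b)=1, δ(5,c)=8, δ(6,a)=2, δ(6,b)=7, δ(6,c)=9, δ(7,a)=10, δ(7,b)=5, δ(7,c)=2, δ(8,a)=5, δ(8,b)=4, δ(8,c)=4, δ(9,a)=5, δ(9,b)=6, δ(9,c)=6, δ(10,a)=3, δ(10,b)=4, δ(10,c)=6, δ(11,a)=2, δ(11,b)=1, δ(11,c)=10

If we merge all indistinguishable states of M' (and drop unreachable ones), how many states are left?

6

All states are reachable from the start state.
P0 = {1,2,3,5,7,8,9,10,11} | {4,6}.
On input b, block {1,2,3,5,7,8,9,10,11} splits into {1,3,5,7,11} and {2,8,9,10}.
Split {1,3,5,7,11} by δ(·,b) → {1,5,7,11} and {3}.
Refine {2,8,9,10} on symbol a: members go to different blocks, giving {2,10} and {8,9}.
Refine {1,5,7,11} on symbol a: members go to different blocks, giving {1,5} and {7,11}.
No further refinement is possible. Final partition (6 blocks): {1,5} | {4,6} | {2,10} | {3} | {8,9} | {7,11}.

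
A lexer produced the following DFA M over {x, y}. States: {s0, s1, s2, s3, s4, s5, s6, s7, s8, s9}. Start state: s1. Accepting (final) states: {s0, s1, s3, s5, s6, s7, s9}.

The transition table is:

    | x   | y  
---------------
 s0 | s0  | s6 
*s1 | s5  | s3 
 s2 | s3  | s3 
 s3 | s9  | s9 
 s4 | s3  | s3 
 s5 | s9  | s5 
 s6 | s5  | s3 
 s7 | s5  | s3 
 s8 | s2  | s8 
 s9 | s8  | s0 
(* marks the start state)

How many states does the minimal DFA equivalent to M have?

7

States {s4,s7} cannot be reached from the start state, so discard them.
P0 = {s0,s1,s3,s5,s6,s9} | {s2,s8}.
Split {s0,s1,s3,s5,s6,s9} by δ(·,x) → {s0,s1,s3,s5,s6} and {s9}.
On input x, block {s0,s1,s3,s5,s6} splits into {s0,s1,s6} and {s3,s5}.
On input x, block {s0,s1,s6} splits into {s1,s6} and {s0}.
Refine {s2,s8} on symbol x: members go to different blocks, giving {s2} and {s8}.
On input y, block {s3,s5} splits into {s3} and {s5}.
No further refinement is possible. Final partition (7 blocks): {s1,s6} | {s2} | {s9} | {s3} | {s0} | {s8} | {s5}.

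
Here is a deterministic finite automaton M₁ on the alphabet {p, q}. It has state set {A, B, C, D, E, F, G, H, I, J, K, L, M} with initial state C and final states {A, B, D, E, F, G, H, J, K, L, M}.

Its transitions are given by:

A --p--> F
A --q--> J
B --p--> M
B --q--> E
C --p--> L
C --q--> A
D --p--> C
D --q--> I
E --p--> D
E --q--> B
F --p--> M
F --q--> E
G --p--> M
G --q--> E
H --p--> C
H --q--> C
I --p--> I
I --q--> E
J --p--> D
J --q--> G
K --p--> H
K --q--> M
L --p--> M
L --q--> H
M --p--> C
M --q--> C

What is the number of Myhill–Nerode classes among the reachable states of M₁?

8

Reachable states from the start: {A,B,C,D,E,F,G,H,I,J,L,M}. Unreachable: {K} — drop them.
Initial partition by acceptance: {A,B,D,E,F,G,H,J,L,M} | {C,I}.
On input p, block {A,B,D,E,F,G,H,J,L,M} splits into {A,B,E,F,G,J,L} and {D,H,M}.
On input p, block {A,B,E,F,G,J,L} splits into {B,E,F,G,J,L} and {A}.
Split {B,E,F,G,J,L} by δ(·,q) → {B,E,F,G,J} and {L}.
On input p, block {C,I} splits into {C} and {I}.
Split {D,H,M} by δ(·,q) → {H,M} and {D}.
Refine {B,E,F,G,J} on symbol p: members go to different blocks, giving {B,F,G} and {E,J}.
The partition is now stable with 8 blocks: {B,F,G} | {C} | {H,M} | {A} | {L} | {I} | {D} | {E,J}.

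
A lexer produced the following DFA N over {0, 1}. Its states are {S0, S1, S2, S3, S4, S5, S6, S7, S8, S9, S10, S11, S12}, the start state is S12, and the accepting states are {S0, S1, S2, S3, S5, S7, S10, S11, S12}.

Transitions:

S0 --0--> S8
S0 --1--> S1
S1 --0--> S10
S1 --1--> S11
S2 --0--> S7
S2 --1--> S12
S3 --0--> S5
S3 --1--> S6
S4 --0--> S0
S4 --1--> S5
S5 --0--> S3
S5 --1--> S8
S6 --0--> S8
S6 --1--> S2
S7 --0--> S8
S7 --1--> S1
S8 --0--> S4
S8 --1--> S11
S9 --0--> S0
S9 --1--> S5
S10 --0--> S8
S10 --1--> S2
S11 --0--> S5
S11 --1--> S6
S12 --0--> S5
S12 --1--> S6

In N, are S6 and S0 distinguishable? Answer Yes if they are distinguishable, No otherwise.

Reachable states from the start: {S0,S1,S2,S3,S4,S5,S6,S7,S8,S10,S11,S12}. Unreachable: {S9} — drop them.
P0 = {S0,S1,S2,S3,S5,S7,S10,S11,S12} | {S4,S6,S8}.
On input 0, block {S0,S1,S2,S3,S5,S7,S10,S11,S12} splits into {S1,S2,S3,S5,S11,S12} and {S0,S7,S10}.
On input 0, block {S1,S2,S3,S5,S11,S12} splits into {S3,S5,S11,S12} and {S1,S2}.
On input 0, block {S4,S6,S8} splits into {S6,S8} and {S4}.
Refine {S6,S8} on symbol 0: members go to different blocks, giving {S6} and {S8}.
On input 1, block {S3,S5,S11,S12} splits into {S3,S11,S12} and {S5}.
No further refinement is possible. Final partition (7 blocks): {S3,S11,S12} | {S6} | {S0,S7,S10} | {S1,S2} | {S4} | {S8} | {S5}.
S6 and S0 end up in different blocks, so they are distinguishable. For instance, the string 'ε' is accepted from only S0.

Yes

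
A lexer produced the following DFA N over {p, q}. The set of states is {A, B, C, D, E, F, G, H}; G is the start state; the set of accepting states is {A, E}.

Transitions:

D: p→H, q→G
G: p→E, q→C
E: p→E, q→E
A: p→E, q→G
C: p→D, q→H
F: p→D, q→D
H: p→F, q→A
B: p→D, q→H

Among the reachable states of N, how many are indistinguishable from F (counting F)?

1

Reachable states from the start: {A,C,D,E,F,G,H}. Unreachable: {B} — drop them.
P0 = {A,E} | {C,D,F,G,H}.
Refine {A,E} on symbol q: members go to different blocks, giving {A} and {E}.
Split {C,D,F,G,H} by δ(·,p) → {C,D,F,H} and {G}.
Refine {C,D,F,H} on symbol q: members go to different blocks, giving {C,F} and {D} and {H}.
Refine {C,F} on symbol q: members go to different blocks, giving {C} and {F}.
Stable partition: {A} | {C} | {E} | {G} | {D} | {H} | {F} — 7 equivalence classes.
The equivalence class containing F is {F}, of size 1.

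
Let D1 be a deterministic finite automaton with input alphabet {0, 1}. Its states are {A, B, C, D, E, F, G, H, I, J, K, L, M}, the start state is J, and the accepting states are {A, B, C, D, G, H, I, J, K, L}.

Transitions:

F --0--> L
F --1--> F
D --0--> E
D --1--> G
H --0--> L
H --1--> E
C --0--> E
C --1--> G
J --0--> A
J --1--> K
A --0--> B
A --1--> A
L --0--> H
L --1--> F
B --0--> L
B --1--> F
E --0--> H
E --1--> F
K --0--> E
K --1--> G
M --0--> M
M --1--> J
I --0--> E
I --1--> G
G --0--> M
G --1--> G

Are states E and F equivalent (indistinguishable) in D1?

Reachable states from the start: {A,B,E,F,G,H,J,K,L,M}. Unreachable: {C,D,I} — drop them.
Initial partition by acceptance: {A,B,G,H,J,K,L} | {E,F,M}.
Refine {A,B,G,H,J,K,L} on symbol 0: members go to different blocks, giving {A,B,H,J,L} and {G,K}.
Refine {A,B,H,J,L} on symbol 1: members go to different blocks, giving {B,H,L} and {A} and {J}.
On input 0, block {E,F,M} splits into {E,F} and {M}.
Split {G,K} by δ(·,0) → {G} and {K}.
No further refinement is possible. Final partition (7 blocks): {B,H,L} | {E,F} | {G} | {A} | {J} | {M} | {K}.
E and F lie in the same block of the stable partition, so they are equivalent — no string distinguishes them.

Yes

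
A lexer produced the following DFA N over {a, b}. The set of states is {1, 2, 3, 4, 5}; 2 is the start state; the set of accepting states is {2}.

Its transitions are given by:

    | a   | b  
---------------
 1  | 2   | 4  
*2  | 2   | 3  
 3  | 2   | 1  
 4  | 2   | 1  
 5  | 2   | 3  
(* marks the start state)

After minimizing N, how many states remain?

States {5} cannot be reached from the start state, so discard them.
Start with accepting vs non-accepting: {2} | {1,3,4}.
No further refinement is possible. Final partition (2 blocks): {2} | {1,3,4}.

2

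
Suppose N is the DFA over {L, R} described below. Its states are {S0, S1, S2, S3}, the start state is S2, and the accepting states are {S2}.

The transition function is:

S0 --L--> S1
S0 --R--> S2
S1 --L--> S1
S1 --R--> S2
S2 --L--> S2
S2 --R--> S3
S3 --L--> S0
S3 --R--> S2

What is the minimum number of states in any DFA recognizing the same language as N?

2

Initial partition by acceptance: {S2} | {S0,S1,S3}.
Stable partition: {S2} | {S0,S1,S3} — 2 equivalence classes.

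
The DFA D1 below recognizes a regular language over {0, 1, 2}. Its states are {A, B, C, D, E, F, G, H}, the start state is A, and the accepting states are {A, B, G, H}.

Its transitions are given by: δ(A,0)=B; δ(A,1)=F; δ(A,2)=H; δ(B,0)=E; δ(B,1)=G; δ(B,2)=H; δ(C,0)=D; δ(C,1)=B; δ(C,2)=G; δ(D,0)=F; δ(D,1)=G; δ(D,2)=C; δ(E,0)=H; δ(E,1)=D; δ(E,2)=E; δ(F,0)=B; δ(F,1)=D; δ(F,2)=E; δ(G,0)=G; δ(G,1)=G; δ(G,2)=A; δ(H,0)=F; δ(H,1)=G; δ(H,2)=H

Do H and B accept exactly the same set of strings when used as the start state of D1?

Yes

P0 = {A,B,G,H} | {C,D,E,F}.
Split {A,B,G,H} by δ(·,0) → {A,G} and {B,H}.
On input 0, block {A,G} splits into {A} and {G}.
Refine {C,D,E,F} on symbol 0: members go to different blocks, giving {C,D} and {E,F}.
Refine {C,D} on symbol 0: members go to different blocks, giving {C} and {D}.
No further refinement is possible. Final partition (6 blocks): {A} | {C} | {B,H} | {G} | {E,F} | {D}.
H and B lie in the same block of the stable partition, so they are equivalent — no string distinguishes them.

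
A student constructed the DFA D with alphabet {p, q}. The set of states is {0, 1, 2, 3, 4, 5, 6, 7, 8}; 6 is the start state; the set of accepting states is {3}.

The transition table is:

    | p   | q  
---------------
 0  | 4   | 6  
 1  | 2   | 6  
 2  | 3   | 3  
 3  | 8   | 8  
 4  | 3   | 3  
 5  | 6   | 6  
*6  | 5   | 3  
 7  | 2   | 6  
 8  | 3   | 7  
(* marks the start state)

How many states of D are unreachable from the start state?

Starting at 6 and following transitions, the reachable set is {2, 3, 5, 6, 7, 8}. That leaves 0, 1, 4 unreachable — 3 in total.

3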